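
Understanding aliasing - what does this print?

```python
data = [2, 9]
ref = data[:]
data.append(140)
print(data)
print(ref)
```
[2, 9, 140]
[2, 9]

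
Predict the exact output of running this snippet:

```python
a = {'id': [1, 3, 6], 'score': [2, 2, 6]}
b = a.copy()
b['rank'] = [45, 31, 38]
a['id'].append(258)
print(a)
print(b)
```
{'id': [1, 3, 6, 258], 'score': [2, 2, 6]}
{'id': [1, 3, 6, 258], 'score': [2, 2, 6], 'rank': [45, 31, 38]}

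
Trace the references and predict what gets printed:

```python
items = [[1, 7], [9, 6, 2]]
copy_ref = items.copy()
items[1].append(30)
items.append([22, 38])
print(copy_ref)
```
[[1, 7], [9, 6, 2, 30]]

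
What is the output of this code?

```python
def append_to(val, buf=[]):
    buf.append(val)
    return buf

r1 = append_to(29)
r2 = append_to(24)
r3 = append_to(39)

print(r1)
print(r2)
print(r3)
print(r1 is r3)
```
[29, 24, 39]
[29, 24, 39]
[29, 24, 39]
True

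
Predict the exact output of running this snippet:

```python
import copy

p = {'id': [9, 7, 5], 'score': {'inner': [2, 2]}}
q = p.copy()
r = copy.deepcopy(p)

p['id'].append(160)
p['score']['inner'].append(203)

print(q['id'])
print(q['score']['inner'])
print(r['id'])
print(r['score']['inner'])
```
[9, 7, 5, 160]
[2, 2, 203]
[9, 7, 5]
[2, 2]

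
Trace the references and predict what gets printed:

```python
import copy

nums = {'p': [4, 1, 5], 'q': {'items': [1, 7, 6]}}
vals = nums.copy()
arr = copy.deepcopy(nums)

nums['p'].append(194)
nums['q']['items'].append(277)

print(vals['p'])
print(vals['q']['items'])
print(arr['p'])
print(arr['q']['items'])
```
[4, 1, 5, 194]
[1, 7, 6, 277]
[4, 1, 5]
[1, 7, 6]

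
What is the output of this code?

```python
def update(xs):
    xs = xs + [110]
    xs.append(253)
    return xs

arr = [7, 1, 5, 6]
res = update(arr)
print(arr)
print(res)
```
[7, 1, 5, 6]
[7, 1, 5, 6, 110, 253]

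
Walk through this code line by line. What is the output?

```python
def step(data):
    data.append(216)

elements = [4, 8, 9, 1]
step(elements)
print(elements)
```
[4, 8, 9, 1, 216]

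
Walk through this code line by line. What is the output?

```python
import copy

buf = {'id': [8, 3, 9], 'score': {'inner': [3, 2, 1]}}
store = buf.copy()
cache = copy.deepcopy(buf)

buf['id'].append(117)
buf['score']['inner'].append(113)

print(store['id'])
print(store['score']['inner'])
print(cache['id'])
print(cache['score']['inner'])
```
[8, 3, 9, 117]
[3, 2, 1, 113]
[8, 3, 9]
[3, 2, 1]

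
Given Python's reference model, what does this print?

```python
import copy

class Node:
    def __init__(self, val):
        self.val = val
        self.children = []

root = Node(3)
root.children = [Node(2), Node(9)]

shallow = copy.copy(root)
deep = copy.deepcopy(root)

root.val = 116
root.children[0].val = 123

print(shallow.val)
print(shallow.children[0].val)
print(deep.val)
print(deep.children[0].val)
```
3
123
3
2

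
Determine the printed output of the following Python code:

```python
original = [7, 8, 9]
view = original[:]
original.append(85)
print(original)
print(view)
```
[7, 8, 9, 85]
[7, 8, 9]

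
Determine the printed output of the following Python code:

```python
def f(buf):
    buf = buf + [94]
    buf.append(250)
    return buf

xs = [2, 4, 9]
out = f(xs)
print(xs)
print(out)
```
[2, 4, 9]
[2, 4, 9, 94, 250]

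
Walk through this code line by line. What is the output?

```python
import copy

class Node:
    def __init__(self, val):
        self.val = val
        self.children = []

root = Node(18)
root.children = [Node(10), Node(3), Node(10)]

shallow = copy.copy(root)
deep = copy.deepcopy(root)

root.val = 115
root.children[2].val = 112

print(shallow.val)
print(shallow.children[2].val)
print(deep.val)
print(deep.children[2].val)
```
18
112
18
10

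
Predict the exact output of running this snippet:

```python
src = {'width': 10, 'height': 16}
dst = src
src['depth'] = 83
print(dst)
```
{'width': 10, 'height': 16, 'depth': 83}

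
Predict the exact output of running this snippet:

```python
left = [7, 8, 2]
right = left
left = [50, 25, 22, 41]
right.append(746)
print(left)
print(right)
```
[50, 25, 22, 41]
[7, 8, 2, 746]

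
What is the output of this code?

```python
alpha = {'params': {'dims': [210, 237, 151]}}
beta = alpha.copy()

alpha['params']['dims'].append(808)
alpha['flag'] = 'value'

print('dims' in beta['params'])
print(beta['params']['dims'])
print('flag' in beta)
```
True
[210, 237, 151, 808]
False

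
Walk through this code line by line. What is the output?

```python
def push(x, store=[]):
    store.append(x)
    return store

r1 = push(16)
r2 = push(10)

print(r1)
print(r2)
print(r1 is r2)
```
[16, 10]
[16, 10]
True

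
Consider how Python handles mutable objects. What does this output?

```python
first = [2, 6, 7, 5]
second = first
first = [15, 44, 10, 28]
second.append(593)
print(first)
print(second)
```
[15, 44, 10, 28]
[2, 6, 7, 5, 593]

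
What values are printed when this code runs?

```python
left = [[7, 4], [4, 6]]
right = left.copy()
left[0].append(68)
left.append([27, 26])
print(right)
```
[[7, 4, 68], [4, 6]]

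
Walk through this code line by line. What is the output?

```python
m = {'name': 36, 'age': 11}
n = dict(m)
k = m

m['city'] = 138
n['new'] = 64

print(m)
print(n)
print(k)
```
{'name': 36, 'age': 11, 'city': 138}
{'name': 36, 'age': 11, 'new': 64}
{'name': 36, 'age': 11, 'city': 138}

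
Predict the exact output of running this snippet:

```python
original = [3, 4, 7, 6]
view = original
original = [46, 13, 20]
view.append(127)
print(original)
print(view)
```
[46, 13, 20]
[3, 4, 7, 6, 127]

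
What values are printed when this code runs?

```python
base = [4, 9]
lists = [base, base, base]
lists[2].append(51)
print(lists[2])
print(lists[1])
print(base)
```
[4, 9, 51]
[4, 9, 51]
[4, 9, 51]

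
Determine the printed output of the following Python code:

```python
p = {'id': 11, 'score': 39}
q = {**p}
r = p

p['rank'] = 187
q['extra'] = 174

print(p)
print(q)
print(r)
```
{'id': 11, 'score': 39, 'rank': 187}
{'id': 11, 'score': 39, 'extra': 174}
{'id': 11, 'score': 39, 'rank': 187}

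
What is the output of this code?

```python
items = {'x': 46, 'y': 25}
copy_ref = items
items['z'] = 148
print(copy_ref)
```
{'x': 46, 'y': 25, 'z': 148}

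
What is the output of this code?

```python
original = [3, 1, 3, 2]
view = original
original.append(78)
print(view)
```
[3, 1, 3, 2, 78]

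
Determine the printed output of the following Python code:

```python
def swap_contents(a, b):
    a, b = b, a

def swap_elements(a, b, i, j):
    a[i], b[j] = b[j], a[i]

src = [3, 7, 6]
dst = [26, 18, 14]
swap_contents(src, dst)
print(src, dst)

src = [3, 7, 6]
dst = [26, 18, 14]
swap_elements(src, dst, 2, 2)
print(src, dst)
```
[3, 7, 6] [26, 18, 14]
[3, 7, 14] [26, 18, 6]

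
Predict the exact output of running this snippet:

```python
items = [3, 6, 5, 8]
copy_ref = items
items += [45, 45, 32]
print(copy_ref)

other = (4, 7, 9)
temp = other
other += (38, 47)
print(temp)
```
[3, 6, 5, 8, 45, 45, 32]
(4, 7, 9)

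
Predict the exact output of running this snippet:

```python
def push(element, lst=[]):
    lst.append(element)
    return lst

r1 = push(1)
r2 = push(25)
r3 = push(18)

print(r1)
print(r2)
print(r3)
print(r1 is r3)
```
[1, 25, 18]
[1, 25, 18]
[1, 25, 18]
True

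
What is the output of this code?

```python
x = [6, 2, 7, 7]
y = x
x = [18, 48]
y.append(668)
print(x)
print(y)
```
[18, 48]
[6, 2, 7, 7, 668]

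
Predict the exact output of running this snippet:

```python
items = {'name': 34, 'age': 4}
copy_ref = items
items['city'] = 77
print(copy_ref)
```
{'name': 34, 'age': 4, 'city': 77}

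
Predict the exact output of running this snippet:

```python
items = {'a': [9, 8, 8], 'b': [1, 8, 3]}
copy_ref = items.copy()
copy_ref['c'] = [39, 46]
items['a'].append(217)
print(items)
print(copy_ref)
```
{'a': [9, 8, 8, 217], 'b': [1, 8, 3]}
{'a': [9, 8, 8, 217], 'b': [1, 8, 3], 'c': [39, 46]}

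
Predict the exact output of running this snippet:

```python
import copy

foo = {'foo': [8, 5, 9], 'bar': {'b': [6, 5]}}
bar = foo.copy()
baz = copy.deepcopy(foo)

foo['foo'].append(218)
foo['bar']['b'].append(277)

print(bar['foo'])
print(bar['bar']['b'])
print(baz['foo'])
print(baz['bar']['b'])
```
[8, 5, 9, 218]
[6, 5, 277]
[8, 5, 9]
[6, 5]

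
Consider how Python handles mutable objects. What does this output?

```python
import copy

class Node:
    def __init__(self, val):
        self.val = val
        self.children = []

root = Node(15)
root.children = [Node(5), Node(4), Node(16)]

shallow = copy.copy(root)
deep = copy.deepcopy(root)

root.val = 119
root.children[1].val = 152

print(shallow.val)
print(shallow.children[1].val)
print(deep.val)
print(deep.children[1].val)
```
15
152
15
4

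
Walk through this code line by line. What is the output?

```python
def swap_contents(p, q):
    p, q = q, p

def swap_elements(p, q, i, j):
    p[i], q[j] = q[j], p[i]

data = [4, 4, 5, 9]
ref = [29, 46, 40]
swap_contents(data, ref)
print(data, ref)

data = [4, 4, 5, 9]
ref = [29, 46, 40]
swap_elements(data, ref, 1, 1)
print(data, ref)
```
[4, 4, 5, 9] [29, 46, 40]
[4, 46, 5, 9] [29, 4, 40]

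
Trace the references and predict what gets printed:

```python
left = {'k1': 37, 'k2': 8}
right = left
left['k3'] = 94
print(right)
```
{'k1': 37, 'k2': 8, 'k3': 94}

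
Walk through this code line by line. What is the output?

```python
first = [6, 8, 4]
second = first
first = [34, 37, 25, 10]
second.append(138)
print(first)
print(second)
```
[34, 37, 25, 10]
[6, 8, 4, 138]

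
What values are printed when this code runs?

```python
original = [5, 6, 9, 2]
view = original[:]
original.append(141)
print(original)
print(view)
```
[5, 6, 9, 2, 141]
[5, 6, 9, 2]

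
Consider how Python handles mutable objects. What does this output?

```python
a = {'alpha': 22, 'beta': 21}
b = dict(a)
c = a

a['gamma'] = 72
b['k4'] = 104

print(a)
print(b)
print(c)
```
{'alpha': 22, 'beta': 21, 'gamma': 72}
{'alpha': 22, 'beta': 21, 'k4': 104}
{'alpha': 22, 'beta': 21, 'gamma': 72}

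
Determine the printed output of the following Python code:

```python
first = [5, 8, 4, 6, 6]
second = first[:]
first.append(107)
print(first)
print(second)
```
[5, 8, 4, 6, 6, 107]
[5, 8, 4, 6, 6]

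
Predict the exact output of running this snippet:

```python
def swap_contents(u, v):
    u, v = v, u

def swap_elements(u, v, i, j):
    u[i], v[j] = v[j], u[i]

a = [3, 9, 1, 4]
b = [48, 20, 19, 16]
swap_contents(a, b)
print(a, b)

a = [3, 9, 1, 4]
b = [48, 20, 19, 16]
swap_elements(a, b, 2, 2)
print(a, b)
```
[3, 9, 1, 4] [48, 20, 19, 16]
[3, 9, 19, 4] [48, 20, 1, 16]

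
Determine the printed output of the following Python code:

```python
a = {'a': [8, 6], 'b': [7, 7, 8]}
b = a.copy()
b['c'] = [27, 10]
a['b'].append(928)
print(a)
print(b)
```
{'a': [8, 6], 'b': [7, 7, 8, 928]}
{'a': [8, 6], 'b': [7, 7, 8, 928], 'c': [27, 10]}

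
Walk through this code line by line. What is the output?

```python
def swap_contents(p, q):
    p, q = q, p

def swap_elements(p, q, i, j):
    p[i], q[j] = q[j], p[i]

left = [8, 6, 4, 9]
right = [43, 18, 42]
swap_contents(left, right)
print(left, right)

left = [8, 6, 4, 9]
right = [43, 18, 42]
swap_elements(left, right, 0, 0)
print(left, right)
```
[8, 6, 4, 9] [43, 18, 42]
[43, 6, 4, 9] [8, 18, 42]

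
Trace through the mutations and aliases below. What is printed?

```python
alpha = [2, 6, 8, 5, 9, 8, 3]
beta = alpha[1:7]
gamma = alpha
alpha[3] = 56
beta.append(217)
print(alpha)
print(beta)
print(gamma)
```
[2, 6, 8, 56, 9, 8, 3]
[6, 8, 5, 9, 8, 3, 217]
[2, 6, 8, 56, 9, 8, 3]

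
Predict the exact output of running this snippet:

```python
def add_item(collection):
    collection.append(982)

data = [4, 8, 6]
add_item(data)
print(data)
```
[4, 8, 6, 982]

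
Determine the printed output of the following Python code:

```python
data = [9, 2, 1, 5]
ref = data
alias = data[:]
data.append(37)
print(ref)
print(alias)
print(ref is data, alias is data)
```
[9, 2, 1, 5, 37]
[9, 2, 1, 5]
True False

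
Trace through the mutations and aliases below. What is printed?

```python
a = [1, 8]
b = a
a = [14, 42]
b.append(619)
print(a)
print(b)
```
[14, 42]
[1, 8, 619]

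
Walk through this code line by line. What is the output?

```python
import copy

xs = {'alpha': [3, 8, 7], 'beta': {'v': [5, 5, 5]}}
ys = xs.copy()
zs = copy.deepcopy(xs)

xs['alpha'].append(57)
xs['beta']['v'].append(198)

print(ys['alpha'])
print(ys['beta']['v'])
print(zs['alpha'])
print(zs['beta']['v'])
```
[3, 8, 7, 57]
[5, 5, 5, 198]
[3, 8, 7]
[5, 5, 5]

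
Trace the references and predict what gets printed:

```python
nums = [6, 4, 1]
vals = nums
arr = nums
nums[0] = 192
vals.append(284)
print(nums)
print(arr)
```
[192, 4, 1, 284]
[192, 4, 1, 284]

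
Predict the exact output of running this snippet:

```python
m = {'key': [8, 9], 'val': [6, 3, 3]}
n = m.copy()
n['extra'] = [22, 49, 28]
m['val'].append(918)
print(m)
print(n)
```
{'key': [8, 9], 'val': [6, 3, 3, 918]}
{'key': [8, 9], 'val': [6, 3, 3, 918], 'extra': [22, 49, 28]}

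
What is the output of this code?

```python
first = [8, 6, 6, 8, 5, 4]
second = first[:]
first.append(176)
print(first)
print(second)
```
[8, 6, 6, 8, 5, 4, 176]
[8, 6, 6, 8, 5, 4]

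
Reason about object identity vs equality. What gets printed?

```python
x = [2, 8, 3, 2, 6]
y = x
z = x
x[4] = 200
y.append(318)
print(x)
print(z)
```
[2, 8, 3, 2, 200, 318]
[2, 8, 3, 2, 200, 318]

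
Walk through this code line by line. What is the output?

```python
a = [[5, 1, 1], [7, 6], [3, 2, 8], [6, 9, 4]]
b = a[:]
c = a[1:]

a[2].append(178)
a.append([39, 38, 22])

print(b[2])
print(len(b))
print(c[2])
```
[3, 2, 8, 178]
4
[6, 9, 4]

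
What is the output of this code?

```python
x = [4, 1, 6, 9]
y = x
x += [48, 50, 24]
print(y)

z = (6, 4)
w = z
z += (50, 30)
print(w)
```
[4, 1, 6, 9, 48, 50, 24]
(6, 4)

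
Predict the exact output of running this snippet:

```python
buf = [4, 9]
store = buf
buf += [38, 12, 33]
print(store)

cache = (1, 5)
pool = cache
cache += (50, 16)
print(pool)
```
[4, 9, 38, 12, 33]
(1, 5)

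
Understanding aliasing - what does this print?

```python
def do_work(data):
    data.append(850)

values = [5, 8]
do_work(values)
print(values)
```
[5, 8, 850]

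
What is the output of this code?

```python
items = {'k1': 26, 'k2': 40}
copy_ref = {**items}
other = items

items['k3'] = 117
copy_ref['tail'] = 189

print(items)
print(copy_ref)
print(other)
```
{'k1': 26, 'k2': 40, 'k3': 117}
{'k1': 26, 'k2': 40, 'tail': 189}
{'k1': 26, 'k2': 40, 'k3': 117}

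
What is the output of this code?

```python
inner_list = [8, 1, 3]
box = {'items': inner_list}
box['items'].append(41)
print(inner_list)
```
[8, 1, 3, 41]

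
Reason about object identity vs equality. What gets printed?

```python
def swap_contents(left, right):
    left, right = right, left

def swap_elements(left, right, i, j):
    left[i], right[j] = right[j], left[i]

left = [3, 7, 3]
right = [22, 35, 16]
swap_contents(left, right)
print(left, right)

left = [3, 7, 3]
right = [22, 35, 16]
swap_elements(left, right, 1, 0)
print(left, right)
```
[3, 7, 3] [22, 35, 16]
[3, 22, 3] [7, 35, 16]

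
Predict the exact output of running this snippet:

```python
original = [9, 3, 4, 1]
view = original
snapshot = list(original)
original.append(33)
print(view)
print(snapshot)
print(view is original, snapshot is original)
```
[9, 3, 4, 1, 33]
[9, 3, 4, 1]
True False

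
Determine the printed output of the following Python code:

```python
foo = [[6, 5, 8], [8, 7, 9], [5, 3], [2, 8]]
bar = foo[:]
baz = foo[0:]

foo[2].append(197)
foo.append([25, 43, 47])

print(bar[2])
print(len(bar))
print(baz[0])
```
[5, 3, 197]
4
[6, 5, 8]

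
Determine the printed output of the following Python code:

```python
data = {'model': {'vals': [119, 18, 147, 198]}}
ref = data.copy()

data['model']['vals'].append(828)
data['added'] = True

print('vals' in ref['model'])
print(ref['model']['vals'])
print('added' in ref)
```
True
[119, 18, 147, 198, 828]
False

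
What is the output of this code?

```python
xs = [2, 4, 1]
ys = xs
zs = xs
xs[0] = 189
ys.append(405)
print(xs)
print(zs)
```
[189, 4, 1, 405]
[189, 4, 1, 405]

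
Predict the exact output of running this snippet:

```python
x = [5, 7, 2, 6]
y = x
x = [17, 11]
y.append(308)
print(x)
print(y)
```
[17, 11]
[5, 7, 2, 6, 308]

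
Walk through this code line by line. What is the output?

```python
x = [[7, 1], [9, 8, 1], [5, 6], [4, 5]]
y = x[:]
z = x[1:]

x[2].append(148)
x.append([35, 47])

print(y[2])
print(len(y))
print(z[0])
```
[5, 6, 148]
4
[9, 8, 1]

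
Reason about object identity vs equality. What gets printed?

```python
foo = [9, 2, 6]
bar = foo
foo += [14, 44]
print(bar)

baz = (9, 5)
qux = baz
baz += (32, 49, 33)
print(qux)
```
[9, 2, 6, 14, 44]
(9, 5)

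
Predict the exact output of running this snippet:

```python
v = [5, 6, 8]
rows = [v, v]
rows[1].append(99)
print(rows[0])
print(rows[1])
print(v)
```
[5, 6, 8, 99]
[5, 6, 8, 99]
[5, 6, 8, 99]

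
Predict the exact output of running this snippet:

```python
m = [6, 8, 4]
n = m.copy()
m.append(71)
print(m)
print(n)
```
[6, 8, 4, 71]
[6, 8, 4]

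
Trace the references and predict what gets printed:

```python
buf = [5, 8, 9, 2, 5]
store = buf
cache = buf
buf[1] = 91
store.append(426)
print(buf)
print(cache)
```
[5, 91, 9, 2, 5, 426]
[5, 91, 9, 2, 5, 426]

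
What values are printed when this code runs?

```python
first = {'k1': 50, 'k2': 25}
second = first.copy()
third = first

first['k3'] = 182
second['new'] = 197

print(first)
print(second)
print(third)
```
{'k1': 50, 'k2': 25, 'k3': 182}
{'k1': 50, 'k2': 25, 'new': 197}
{'k1': 50, 'k2': 25, 'k3': 182}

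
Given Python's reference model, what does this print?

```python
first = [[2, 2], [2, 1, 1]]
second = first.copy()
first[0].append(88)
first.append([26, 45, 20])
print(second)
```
[[2, 2, 88], [2, 1, 1]]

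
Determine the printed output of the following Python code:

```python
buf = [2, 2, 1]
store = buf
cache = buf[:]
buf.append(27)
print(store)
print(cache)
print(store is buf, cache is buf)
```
[2, 2, 1, 27]
[2, 2, 1]
True False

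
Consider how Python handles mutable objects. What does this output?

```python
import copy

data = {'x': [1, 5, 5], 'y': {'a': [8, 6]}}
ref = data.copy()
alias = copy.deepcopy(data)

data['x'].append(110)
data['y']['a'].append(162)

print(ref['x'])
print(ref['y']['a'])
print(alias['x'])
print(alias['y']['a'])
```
[1, 5, 5, 110]
[8, 6, 162]
[1, 5, 5]
[8, 6]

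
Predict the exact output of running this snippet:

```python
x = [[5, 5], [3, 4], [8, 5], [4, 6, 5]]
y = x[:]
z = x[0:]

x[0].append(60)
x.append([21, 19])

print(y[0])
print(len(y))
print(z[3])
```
[5, 5, 60]
4
[4, 6, 5]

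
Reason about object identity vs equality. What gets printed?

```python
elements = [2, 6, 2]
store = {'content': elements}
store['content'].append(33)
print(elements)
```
[2, 6, 2, 33]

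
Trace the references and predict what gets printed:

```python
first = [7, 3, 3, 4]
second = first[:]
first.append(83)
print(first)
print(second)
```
[7, 3, 3, 4, 83]
[7, 3, 3, 4]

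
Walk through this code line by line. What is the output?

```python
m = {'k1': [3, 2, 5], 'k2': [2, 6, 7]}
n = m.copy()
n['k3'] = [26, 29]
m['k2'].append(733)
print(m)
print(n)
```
{'k1': [3, 2, 5], 'k2': [2, 6, 7, 733]}
{'k1': [3, 2, 5], 'k2': [2, 6, 7, 733], 'k3': [26, 29]}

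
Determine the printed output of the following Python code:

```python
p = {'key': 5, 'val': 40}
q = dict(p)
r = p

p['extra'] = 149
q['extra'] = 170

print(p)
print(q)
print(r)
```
{'key': 5, 'val': 40, 'extra': 149}
{'key': 5, 'val': 40, 'extra': 170}
{'key': 5, 'val': 40, 'extra': 149}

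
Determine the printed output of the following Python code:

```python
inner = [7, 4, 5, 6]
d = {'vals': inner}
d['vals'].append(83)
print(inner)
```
[7, 4, 5, 6, 83]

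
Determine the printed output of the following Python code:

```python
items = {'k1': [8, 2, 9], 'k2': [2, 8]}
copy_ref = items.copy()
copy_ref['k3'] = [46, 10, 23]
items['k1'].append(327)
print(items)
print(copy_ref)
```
{'k1': [8, 2, 9, 327], 'k2': [2, 8]}
{'k1': [8, 2, 9, 327], 'k2': [2, 8], 'k3': [46, 10, 23]}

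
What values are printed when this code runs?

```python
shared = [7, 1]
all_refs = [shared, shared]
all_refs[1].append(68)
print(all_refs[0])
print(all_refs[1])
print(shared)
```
[7, 1, 68]
[7, 1, 68]
[7, 1, 68]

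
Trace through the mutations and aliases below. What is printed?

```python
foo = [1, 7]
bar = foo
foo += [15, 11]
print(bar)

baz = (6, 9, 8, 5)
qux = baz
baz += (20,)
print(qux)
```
[1, 7, 15, 11]
(6, 9, 8, 5)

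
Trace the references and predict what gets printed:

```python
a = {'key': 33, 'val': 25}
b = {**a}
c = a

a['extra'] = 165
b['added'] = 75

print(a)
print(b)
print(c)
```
{'key': 33, 'val': 25, 'extra': 165}
{'key': 33, 'val': 25, 'added': 75}
{'key': 33, 'val': 25, 'extra': 165}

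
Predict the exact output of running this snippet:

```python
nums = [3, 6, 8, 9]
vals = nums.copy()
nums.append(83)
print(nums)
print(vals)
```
[3, 6, 8, 9, 83]
[3, 6, 8, 9]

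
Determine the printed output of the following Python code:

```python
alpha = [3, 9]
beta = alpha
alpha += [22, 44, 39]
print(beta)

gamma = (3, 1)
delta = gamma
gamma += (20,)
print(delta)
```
[3, 9, 22, 44, 39]
(3, 1)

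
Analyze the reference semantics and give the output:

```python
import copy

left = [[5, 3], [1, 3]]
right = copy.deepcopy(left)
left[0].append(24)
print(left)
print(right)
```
[[5, 3, 24], [1, 3]]
[[5, 3], [1, 3]]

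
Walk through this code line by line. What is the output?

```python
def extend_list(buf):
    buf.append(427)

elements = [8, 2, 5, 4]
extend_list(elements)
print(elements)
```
[8, 2, 5, 4, 427]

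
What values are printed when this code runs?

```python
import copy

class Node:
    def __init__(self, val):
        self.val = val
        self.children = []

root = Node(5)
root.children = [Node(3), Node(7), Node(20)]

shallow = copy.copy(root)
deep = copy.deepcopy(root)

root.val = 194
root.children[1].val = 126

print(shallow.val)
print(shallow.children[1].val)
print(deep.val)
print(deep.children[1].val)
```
5
126
5
7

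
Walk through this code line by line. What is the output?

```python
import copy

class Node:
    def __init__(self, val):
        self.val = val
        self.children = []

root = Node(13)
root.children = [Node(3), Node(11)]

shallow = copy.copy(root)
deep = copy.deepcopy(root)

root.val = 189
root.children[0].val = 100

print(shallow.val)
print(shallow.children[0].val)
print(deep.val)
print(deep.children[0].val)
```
13
100
13
3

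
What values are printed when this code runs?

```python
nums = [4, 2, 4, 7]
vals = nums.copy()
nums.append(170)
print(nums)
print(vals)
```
[4, 2, 4, 7, 170]
[4, 2, 4, 7]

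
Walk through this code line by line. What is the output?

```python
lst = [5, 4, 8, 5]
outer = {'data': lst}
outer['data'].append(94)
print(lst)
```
[5, 4, 8, 5, 94]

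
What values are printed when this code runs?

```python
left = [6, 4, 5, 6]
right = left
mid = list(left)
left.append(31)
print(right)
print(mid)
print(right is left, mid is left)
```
[6, 4, 5, 6, 31]
[6, 4, 5, 6]
True False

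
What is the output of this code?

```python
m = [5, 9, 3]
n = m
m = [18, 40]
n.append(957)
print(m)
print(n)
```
[18, 40]
[5, 9, 3, 957]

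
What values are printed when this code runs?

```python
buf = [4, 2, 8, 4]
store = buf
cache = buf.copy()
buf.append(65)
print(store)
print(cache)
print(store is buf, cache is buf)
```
[4, 2, 8, 4, 65]
[4, 2, 8, 4]
True False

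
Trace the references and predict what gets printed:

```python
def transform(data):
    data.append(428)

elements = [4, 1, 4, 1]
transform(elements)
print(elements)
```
[4, 1, 4, 1, 428]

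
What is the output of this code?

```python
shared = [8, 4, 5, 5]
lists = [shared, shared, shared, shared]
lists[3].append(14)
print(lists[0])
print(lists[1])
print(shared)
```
[8, 4, 5, 5, 14]
[8, 4, 5, 5, 14]
[8, 4, 5, 5, 14]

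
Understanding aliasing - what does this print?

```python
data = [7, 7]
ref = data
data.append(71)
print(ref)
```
[7, 7, 71]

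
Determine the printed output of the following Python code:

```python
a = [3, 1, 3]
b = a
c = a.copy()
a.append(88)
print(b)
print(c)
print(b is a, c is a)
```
[3, 1, 3, 88]
[3, 1, 3]
True False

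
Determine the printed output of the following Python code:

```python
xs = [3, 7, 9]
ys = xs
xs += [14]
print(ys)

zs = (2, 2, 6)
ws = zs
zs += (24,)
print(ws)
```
[3, 7, 9, 14]
(2, 2, 6)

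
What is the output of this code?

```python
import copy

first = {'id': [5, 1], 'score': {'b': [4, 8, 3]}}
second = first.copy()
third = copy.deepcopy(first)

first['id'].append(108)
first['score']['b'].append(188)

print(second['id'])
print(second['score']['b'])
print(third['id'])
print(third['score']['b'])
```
[5, 1, 108]
[4, 8, 3, 188]
[5, 1]
[4, 8, 3]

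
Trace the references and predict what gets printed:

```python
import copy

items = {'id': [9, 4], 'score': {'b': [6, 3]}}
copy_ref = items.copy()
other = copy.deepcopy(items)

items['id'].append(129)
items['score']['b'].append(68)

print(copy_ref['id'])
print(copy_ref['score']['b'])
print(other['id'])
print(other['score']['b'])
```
[9, 4, 129]
[6, 3, 68]
[9, 4]
[6, 3]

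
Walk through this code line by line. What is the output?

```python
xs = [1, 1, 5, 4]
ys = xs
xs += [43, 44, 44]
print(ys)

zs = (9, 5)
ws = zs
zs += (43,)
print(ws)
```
[1, 1, 5, 4, 43, 44, 44]
(9, 5)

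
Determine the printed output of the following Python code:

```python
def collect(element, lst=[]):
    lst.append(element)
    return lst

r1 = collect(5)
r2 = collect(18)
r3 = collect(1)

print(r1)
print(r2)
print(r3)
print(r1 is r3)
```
[5, 18, 1]
[5, 18, 1]
[5, 18, 1]
True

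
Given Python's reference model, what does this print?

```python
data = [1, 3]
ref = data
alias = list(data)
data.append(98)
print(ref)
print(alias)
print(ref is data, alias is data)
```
[1, 3, 98]
[1, 3]
True False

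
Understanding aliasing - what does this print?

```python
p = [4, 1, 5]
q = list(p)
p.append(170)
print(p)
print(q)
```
[4, 1, 5, 170]
[4, 1, 5]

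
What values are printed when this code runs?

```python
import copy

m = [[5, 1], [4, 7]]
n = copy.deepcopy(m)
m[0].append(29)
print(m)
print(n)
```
[[5, 1, 29], [4, 7]]
[[5, 1], [4, 7]]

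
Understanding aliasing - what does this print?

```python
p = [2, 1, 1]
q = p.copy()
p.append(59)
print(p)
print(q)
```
[2, 1, 1, 59]
[2, 1, 1]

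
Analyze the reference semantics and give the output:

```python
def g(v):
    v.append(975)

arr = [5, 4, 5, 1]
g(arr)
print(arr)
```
[5, 4, 5, 1, 975]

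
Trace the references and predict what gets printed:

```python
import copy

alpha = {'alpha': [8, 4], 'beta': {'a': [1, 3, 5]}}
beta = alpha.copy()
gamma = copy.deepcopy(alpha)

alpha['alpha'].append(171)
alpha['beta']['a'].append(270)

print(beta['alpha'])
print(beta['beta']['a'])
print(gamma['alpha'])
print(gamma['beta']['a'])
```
[8, 4, 171]
[1, 3, 5, 270]
[8, 4]
[1, 3, 5]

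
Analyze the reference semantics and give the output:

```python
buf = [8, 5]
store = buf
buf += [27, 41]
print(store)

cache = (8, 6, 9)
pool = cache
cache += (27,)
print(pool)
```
[8, 5, 27, 41]
(8, 6, 9)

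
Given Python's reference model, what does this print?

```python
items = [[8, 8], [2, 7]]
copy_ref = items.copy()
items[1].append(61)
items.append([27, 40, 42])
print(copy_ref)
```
[[8, 8], [2, 7, 61]]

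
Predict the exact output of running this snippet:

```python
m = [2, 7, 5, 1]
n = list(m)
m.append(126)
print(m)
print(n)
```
[2, 7, 5, 1, 126]
[2, 7, 5, 1]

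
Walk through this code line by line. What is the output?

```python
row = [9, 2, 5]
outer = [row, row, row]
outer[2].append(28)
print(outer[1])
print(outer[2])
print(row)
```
[9, 2, 5, 28]
[9, 2, 5, 28]
[9, 2, 5, 28]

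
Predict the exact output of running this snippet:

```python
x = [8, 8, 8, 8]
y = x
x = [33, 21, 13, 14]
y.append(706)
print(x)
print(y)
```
[33, 21, 13, 14]
[8, 8, 8, 8, 706]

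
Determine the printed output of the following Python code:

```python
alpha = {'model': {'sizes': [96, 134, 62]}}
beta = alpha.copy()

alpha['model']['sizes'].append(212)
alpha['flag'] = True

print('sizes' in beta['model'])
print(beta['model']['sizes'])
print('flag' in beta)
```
True
[96, 134, 62, 212]
False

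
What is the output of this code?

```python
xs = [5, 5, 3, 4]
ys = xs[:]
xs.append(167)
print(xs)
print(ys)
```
[5, 5, 3, 4, 167]
[5, 5, 3, 4]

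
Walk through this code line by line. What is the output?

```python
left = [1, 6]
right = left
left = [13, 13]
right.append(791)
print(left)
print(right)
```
[13, 13]
[1, 6, 791]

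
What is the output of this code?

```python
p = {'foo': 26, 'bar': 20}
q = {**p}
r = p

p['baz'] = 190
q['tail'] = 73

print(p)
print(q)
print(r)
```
{'foo': 26, 'bar': 20, 'baz': 190}
{'foo': 26, 'bar': 20, 'tail': 73}
{'foo': 26, 'bar': 20, 'baz': 190}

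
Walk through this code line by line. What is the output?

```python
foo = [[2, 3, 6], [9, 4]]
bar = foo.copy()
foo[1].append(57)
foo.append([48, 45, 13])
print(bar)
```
[[2, 3, 6], [9, 4, 57]]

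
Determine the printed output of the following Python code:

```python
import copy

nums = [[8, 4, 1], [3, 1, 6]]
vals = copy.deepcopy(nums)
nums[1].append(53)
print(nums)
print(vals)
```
[[8, 4, 1], [3, 1, 6, 53]]
[[8, 4, 1], [3, 1, 6]]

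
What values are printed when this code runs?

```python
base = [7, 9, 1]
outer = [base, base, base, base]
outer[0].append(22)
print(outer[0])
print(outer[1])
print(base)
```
[7, 9, 1, 22]
[7, 9, 1, 22]
[7, 9, 1, 22]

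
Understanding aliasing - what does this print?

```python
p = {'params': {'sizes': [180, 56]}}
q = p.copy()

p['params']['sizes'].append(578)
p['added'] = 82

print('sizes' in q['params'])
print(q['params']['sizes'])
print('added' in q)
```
True
[180, 56, 578]
False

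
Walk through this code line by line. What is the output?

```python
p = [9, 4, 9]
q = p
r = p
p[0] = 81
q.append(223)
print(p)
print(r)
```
[81, 4, 9, 223]
[81, 4, 9, 223]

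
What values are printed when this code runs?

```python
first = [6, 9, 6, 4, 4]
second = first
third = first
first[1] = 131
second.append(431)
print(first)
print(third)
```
[6, 131, 6, 4, 4, 431]
[6, 131, 6, 4, 4, 431]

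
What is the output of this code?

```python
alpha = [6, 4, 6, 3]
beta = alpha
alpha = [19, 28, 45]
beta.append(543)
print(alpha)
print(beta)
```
[19, 28, 45]
[6, 4, 6, 3, 543]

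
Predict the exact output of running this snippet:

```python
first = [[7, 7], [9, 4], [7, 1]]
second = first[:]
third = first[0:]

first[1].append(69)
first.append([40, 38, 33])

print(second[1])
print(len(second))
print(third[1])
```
[9, 4, 69]
3
[9, 4, 69]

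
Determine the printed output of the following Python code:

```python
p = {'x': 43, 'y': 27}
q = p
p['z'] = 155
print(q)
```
{'x': 43, 'y': 27, 'z': 155}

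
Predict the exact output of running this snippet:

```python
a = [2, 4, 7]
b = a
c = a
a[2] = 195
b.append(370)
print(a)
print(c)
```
[2, 4, 195, 370]
[2, 4, 195, 370]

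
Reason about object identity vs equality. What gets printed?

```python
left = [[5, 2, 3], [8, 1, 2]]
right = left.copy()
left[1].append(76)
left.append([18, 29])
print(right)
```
[[5, 2, 3], [8, 1, 2, 76]]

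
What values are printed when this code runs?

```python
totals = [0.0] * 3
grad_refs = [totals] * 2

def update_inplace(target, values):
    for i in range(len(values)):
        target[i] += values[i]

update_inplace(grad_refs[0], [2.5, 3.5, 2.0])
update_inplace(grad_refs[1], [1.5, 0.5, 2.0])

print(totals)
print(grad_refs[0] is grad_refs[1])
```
[4.0, 4.0, 4.0]
True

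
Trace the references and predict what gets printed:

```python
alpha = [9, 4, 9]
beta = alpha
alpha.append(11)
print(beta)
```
[9, 4, 9, 11]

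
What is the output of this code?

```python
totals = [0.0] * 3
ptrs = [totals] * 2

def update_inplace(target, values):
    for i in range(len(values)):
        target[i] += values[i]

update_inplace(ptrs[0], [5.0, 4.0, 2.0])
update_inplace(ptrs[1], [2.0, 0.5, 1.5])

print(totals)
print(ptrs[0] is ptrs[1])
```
[7.0, 4.5, 3.5]
True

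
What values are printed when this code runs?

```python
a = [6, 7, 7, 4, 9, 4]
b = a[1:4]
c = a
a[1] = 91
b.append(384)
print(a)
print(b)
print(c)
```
[6, 91, 7, 4, 9, 4]
[7, 7, 4, 384]
[6, 91, 7, 4, 9, 4]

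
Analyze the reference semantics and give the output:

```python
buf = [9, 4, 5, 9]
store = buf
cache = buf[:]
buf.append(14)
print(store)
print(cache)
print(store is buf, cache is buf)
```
[9, 4, 5, 9, 14]
[9, 4, 5, 9]
True False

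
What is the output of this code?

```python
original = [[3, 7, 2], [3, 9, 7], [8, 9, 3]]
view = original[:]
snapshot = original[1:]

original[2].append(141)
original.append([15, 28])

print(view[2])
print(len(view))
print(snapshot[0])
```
[8, 9, 3, 141]
3
[3, 9, 7]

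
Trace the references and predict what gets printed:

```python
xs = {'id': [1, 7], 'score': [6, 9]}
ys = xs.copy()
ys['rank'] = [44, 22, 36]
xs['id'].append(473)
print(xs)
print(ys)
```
{'id': [1, 7, 473], 'score': [6, 9]}
{'id': [1, 7, 473], 'score': [6, 9], 'rank': [44, 22, 36]}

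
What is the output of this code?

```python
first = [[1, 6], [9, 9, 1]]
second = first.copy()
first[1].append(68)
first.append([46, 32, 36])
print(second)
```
[[1, 6], [9, 9, 1, 68]]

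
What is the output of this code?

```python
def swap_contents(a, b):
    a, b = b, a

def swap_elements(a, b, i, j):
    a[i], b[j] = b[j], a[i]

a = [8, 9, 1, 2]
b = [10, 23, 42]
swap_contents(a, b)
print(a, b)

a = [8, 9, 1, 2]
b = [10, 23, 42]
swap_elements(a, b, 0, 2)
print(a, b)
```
[8, 9, 1, 2] [10, 23, 42]
[42, 9, 1, 2] [10, 23, 8]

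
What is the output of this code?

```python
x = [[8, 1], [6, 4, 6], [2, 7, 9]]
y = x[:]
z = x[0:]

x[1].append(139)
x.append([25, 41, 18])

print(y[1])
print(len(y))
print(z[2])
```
[6, 4, 6, 139]
3
[2, 7, 9]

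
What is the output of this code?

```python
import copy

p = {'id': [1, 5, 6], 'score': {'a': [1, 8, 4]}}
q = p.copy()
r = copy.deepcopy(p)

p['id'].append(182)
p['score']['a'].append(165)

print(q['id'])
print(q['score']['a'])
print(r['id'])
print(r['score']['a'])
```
[1, 5, 6, 182]
[1, 8, 4, 165]
[1, 5, 6]
[1, 8, 4]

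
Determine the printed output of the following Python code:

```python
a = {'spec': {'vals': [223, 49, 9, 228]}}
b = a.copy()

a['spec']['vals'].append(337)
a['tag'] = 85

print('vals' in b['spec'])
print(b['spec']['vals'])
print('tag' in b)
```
True
[223, 49, 9, 228, 337]
False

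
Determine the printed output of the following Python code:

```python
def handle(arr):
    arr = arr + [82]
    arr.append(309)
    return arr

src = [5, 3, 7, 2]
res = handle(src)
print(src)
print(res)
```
[5, 3, 7, 2]
[5, 3, 7, 2, 82, 309]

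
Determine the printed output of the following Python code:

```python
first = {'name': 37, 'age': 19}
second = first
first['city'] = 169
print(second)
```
{'name': 37, 'age': 19, 'city': 169}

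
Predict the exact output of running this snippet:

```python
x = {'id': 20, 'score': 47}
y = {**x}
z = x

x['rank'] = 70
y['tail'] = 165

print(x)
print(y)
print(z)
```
{'id': 20, 'score': 47, 'rank': 70}
{'id': 20, 'score': 47, 'tail': 165}
{'id': 20, 'score': 47, 'rank': 70}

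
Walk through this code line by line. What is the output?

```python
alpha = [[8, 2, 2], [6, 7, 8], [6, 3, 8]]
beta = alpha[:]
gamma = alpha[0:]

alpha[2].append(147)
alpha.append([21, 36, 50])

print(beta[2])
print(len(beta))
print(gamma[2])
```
[6, 3, 8, 147]
3
[6, 3, 8, 147]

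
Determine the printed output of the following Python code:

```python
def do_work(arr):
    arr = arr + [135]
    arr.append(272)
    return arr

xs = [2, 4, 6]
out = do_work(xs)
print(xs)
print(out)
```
[2, 4, 6]
[2, 4, 6, 135, 272]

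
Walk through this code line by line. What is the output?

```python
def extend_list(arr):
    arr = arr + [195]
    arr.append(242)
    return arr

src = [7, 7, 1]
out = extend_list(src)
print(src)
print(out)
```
[7, 7, 1]
[7, 7, 1, 195, 242]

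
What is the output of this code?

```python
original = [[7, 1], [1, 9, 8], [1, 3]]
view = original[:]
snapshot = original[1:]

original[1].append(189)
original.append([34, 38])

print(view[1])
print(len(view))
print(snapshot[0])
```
[1, 9, 8, 189]
3
[1, 9, 8, 189]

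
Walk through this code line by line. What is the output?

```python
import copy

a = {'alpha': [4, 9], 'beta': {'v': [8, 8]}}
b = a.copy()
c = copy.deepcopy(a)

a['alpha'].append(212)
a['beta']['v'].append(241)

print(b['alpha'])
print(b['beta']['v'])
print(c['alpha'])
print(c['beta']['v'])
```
[4, 9, 212]
[8, 8, 241]
[4, 9]
[8, 8]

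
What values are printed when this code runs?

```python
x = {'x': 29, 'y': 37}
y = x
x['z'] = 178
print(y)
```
{'x': 29, 'y': 37, 'z': 178}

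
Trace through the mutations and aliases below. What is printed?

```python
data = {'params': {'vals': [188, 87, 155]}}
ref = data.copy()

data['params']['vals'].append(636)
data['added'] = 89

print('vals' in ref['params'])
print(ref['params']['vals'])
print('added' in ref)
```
True
[188, 87, 155, 636]
False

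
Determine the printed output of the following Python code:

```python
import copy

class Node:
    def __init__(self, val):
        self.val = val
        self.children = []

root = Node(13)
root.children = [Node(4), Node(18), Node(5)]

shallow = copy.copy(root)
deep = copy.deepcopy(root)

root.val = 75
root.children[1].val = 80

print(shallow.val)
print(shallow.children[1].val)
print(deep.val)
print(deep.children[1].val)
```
13
80
13
18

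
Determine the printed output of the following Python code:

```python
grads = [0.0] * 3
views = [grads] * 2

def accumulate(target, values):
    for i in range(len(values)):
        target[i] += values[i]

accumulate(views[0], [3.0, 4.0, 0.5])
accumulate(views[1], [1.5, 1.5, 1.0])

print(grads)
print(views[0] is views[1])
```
[4.5, 5.5, 1.5]
True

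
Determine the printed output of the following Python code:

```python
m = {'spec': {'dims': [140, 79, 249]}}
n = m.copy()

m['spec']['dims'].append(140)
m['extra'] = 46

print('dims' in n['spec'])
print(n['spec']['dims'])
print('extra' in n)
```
True
[140, 79, 249, 140]
False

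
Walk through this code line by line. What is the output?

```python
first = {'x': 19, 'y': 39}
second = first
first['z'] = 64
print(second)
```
{'x': 19, 'y': 39, 'z': 64}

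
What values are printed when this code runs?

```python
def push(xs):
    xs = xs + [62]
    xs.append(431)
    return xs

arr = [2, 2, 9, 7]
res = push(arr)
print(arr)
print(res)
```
[2, 2, 9, 7]
[2, 2, 9, 7, 62, 431]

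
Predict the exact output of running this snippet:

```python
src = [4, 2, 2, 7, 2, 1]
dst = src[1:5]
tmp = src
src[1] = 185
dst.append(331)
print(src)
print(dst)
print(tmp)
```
[4, 185, 2, 7, 2, 1]
[2, 2, 7, 2, 331]
[4, 185, 2, 7, 2, 1]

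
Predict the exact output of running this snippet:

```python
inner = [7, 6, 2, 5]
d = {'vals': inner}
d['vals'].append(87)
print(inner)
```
[7, 6, 2, 5, 87]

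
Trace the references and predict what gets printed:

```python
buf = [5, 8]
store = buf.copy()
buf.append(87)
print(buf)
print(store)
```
[5, 8, 87]
[5, 8]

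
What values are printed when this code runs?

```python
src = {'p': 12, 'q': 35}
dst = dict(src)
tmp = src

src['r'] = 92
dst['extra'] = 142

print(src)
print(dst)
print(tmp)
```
{'p': 12, 'q': 35, 'r': 92}
{'p': 12, 'q': 35, 'extra': 142}
{'p': 12, 'q': 35, 'r': 92}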